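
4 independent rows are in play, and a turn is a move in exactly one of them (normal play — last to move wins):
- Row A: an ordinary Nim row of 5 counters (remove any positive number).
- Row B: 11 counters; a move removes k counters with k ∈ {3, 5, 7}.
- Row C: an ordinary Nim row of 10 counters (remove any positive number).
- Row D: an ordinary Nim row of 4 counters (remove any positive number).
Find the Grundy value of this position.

11

Row A is a plain Nim row of size 5, so its Grundy value is 5.
For row B, compute g(0), g(1), … with moves {3, 5, 7}:
g(0) = mex{} = 0
g(1) = mex{} = 0
g(2) = mex{} = 0
g(3) = mex{0} = 1
g(4) = mex{0} = 1
g(5) = mex{0} = 1
g(6) = mex{0,1} = 2
g(7) = mex{0,1} = 2
g(8) = mex{0,1} = 2
g(9) = mex{0,1,2} = 3
g(10) = mex{1,2} = 0
g(11) = mex{1,2} = 0
So g(11) = 0.
Row C is a plain Nim row of size 10, so its Grundy value is 10.
Row D is a plain Nim row of size 4, so its Grundy value is 4.
The value of a disjunctive sum is the nim-sum of the parts.
Combined value = 5 XOR 0 XOR 10 XOR 4 = 11.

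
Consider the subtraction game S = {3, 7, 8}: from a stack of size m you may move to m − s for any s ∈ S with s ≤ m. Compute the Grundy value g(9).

Compute g(0), g(1), … for moves {3, 7, 8}:
g(0) = mex{} = 0
g(1) = mex{} = 0
g(2) = mex{} = 0
g(3) = mex{0} = 1
g(4) = mex{0} = 1
g(5) = mex{0} = 1
g(6) = mex{1} = 0
g(7) = mex{0,1} = 2
g(8) = mex{0,1} = 2
g(9) = mex{0} = 1
So g(9) = 1.

1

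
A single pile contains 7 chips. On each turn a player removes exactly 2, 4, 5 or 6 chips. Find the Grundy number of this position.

3

Compute g(0), g(1), … for moves {2, 4, 5, 6}:
k:     0  1  2  3  4  5  6  7
g(k):  0  0  1  1  2  2  3  3
So g(7) = 3.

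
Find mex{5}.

0

0 is not in the set, so the mex is 0.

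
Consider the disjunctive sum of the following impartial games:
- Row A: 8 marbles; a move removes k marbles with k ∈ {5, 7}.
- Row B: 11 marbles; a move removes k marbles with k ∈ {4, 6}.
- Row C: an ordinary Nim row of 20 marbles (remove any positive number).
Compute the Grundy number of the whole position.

21

Grundy values for row A (subtraction set {5, 7}):
g(0) = mex{} = 0
g(1) = mex{} = 0
g(2) = mex{} = 0
g(3) = mex{} = 0
g(4) = mex{} = 0
g(5) = mex{0} = 1
g(6) = mex{0} = 1
g(7) = mex{0} = 1
g(8) = mex{0} = 1
So g(8) = 1.
Build the Grundy sequence for row B with g(k) = mex{g(k−s) : s ∈ {4, 6}, s ≤ k}:
k:     0  1  2  3  4  5  6  7  8  9 10 11
g(k):  0  0  0  0  1  1  1  1  2  2  0  0
So g(11) = 0.
Row C is a plain Nim row of size 20, so its Grundy value is 20.
The value of a disjunctive sum is the nim-sum of the parts.
Combined value = 1 ⊕ 0 ⊕ 20 = 21.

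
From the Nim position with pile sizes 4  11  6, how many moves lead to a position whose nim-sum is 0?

Nim-sum: 4 ^ 11 ^ 6 = 9.
The overall nim-sum is X = 9. A pile of size p has a winning move iff p XOR X < p (reduce it to p XOR X).
  4: 4 XOR 9 = 13 ≥ 4 — no move.
  11: 11 XOR 9 = 2 < 11 — winning move (to 2).
  6: 6 XOR 9 = 15 ≥ 6 — no move.
That gives 1 winning move.

1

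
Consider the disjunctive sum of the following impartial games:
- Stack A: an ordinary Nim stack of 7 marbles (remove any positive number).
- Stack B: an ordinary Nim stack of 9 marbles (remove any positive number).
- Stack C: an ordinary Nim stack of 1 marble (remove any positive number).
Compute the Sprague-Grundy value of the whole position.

15

Stack A is a plain Nim stack of size 7, so its Grundy value is 7.
Stack B is a plain Nim stack of size 9, so its Grundy value is 9.
Stack C is a plain Nim stack of size 1, so its Grundy value is 1.
The value of a disjunctive sum is the nim-sum of the parts.
Combined value = 7 ⊕ 9 ⊕ 1 = 15.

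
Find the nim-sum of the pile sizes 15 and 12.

Compute the nim-sum pairwise:
15 XOR 12 = 3

3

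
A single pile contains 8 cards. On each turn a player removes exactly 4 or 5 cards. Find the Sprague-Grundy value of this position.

2

Compute g(0), g(1), … for moves {4, 5}:
k:     0  1  2  3  4  5  6  7  8
g(k):  0  0  0  0  1  1  1  1  2
So g(8) = 2.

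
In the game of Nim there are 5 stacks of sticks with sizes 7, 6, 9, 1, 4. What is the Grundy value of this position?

13

Nim-sum: 7 ⊕ 6 ⊕ 9 ⊕ 1 ⊕ 4 = 13.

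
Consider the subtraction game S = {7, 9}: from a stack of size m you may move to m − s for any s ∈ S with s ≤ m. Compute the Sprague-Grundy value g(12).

1

Build the Grundy sequence with g(k) = mex{g(k−s) : s ∈ {7, 9}, s ≤ k}:
g(0) = mex{} = 0
g(1) = mex{} = 0
g(2) = mex{} = 0
g(3) = mex{} = 0
g(4) = mex{} = 0
g(5) = mex{} = 0
g(6) = mex{} = 0
g(7) = mex{0} = 1
g(8) = mex{0} = 1
g(9) = mex{0} = 1
g(10) = mex{0} = 1
g(11) = mex{0} = 1
g(12) = mex{0} = 1
So g(12) = 1.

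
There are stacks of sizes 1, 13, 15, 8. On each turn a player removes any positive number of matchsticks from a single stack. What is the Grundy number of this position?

11

Compute the nim-sum pairwise:
1 XOR 13 = 12
12 XOR 15 = 3
3 XOR 8 = 11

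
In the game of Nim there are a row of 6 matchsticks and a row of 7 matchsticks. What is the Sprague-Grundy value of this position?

1

Compute the nim-sum pairwise:
6 ^ 7 = 1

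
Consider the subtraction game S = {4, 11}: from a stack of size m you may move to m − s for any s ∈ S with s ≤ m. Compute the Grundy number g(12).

Compute g(0), g(1), … for moves {4, 11}:
g(0) = mex{} = 0
g(1) = mex{} = 0
g(2) = mex{} = 0
g(3) = mex{} = 0
g(4) = mex{0} = 1
g(5) = mex{0} = 1
g(6) = mex{0} = 1
g(7) = mex{0} = 1
g(8) = mex{1} = 0
g(9) = mex{1} = 0
g(10) = mex{1} = 0
g(11) = mex{0,1} = 2
g(12) = mex{0} = 1
So g(12) = 1.

1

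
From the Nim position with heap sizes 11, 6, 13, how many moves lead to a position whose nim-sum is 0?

Compute the nim-sum pairwise:
11 ⊕ 6 = 13
13 ⊕ 13 = 0
The nim-sum is already 0, so every move leaves a nonzero nim-sum — there are no winning moves.

0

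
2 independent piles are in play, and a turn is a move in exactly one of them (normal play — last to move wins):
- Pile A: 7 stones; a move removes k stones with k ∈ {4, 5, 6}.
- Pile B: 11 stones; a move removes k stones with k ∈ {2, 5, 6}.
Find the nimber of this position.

1

Grundy values for pile A (subtraction set {4, 5, 6}):
k:     0  1  2  3  4  5  6  7
g(k):  0  0  0  0  1  1  1  1
So g(7) = 1.
Grundy values for pile B (subtraction set {2, 5, 6}):
k:     0  1  2  3  4  5  6  7  8  9 10 11
g(k):  0  0  1  1  0  2  1  3  0  2  1  0
So g(11) = 0.
By the Sprague-Grundy theorem, the Grundy value of a sum of independent games is the XOR of the component values.
Combined value = 1 XOR 0 = 1.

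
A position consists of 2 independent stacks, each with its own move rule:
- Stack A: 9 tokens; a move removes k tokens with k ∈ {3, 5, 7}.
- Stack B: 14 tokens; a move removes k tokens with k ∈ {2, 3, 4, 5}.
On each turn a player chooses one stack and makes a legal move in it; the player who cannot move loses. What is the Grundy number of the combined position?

Build the Grundy sequence for stack A with g(k) = mex{g(k−s) : s ∈ {3, 5, 7}, s ≤ k}:
k:     0  1  2  3  4  5  6  7  8  9
g(k):  0  0  0  1  1  1  2  2  2  3
So g(9) = 3.
Build the Grundy sequence for stack B with g(k) = mex{g(k−s) : s ∈ {2, 3, 4, 5}, s ≤ k}:
k:     0  1  2  3  4  5  6  7  8  9 10 11 12 13 14
g(k):  0  0  1  1  2  2  3  0  0  1  1  2  2  3  0
So g(14) = 0.
The value of a disjunctive sum is the nim-sum of the parts.
Combined value = 3 ⊕ 0 = 3.

3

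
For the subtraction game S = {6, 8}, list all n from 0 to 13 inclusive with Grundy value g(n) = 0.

Compute g(0), g(1), … for moves {6, 8}:
k:     0  1  2  3  4  5  6  7  8  9 10 11 12 13
g(k):  0  0  0  0  0  0  1  1  1  1  1  1  2  2
The P-positions (g = 0) in 0..13 are 0, 1, 2, 3, 4, 5.

0, 1, 2, 3, 4, 5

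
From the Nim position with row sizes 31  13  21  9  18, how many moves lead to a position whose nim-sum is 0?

3

Compute the nim-sum pairwise:
31 XOR 13 = 18
18 XOR 21 = 7
7 XOR 9 = 14
14 XOR 18 = 28
The overall nim-sum is X = 28. A row of size p has a winning move iff p XOR X < p (reduce it to p XOR X).
  31: 31 XOR 28 = 3 < 31 — winning move (to 3).
  13: 13 XOR 28 = 17 ≥ 13 — no move.
  21: 21 XOR 28 = 9 < 21 — winning move (to 9).
  9: 9 XOR 28 = 21 ≥ 9 — no move.
  18: 18 XOR 28 = 14 < 18 — winning move (to 14).
That gives 3 winning moves.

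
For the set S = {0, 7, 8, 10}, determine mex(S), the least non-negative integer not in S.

1

0 is in the set but 1 is not, so the mex is 1.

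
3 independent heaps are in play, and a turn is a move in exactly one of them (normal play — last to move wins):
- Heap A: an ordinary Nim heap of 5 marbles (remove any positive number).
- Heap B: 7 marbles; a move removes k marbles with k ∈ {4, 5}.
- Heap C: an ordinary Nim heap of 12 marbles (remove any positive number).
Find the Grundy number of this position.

Heap A is a plain Nim heap of size 5, so its Grundy value is 5.
For heap B, compute g(0), g(1), … with moves {4, 5}:
k:     0  1  2  3  4  5  6  7
g(k):  0  0  0  0  1  1  1  1
So g(7) = 1.
Heap C is a plain Nim heap of size 12, so its Grundy value is 12.
By the Sprague-Grundy theorem, the Grundy value of a sum of independent games is the XOR of the component values.
Combined value = 5 ⊕ 1 ⊕ 12 = 8.

8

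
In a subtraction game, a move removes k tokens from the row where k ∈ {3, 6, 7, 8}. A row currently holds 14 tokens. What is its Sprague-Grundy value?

1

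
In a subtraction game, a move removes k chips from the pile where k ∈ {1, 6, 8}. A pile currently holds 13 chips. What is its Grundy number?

2

Build the Grundy sequence with g(k) = mex{g(k−s) : s ∈ {1, 6, 8}, s ≤ k}:
k:     0  1  2  3  4  5  6  7  8  9 10 11 12 13
g(k):  0  1  0  1  0  1  2  0  1  0  1  0  1  2
So g(13) = 2.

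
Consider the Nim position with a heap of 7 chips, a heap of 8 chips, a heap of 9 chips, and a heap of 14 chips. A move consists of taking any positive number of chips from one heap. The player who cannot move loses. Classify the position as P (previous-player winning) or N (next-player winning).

N-position

Write each in binary and XOR column by column:
  0111  (7)
  1000  (8)
  1001  (9)
  1110  (14)
  ----
  1000  (8)
The nim-sum is 8 ≠ 0, so this is an N-position: the player to move can win.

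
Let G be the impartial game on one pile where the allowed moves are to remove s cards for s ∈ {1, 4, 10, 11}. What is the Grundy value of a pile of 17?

Build the Grundy sequence with g(k) = mex{g(k−s) : s ∈ {1, 4, 10, 11}, s ≤ k}:
k:     0  1  2  3  4  5  6  7  8  9 10 11 12 13 14 15 16 17
g(k):  0  1  0  1  2  0  1  0  1  2  3  2  3  4  0  1  2  3
So g(17) = 3.

3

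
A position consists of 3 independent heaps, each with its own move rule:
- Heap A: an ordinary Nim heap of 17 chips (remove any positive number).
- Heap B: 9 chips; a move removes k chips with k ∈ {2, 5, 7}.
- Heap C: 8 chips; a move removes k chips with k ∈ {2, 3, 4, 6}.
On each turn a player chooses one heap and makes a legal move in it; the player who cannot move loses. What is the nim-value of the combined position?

19

Heap A is a plain Nim heap of size 17, so its Grundy value is 17.
Grundy values for heap B (subtraction set {2, 5, 7}):
g(0) = mex{} = 0
g(1) = mex{} = 0
g(2) = mex{0} = 1
g(3) = mex{0} = 1
g(4) = mex{1} = 0
g(5) = mex{0,1} = 2
g(6) = mex{0} = 1
g(7) = mex{0,1,2} = 3
g(8) = mex{0,1} = 2
g(9) = mex{0,1,3} = 2
So g(9) = 2.
Grundy values for heap C (subtraction set {2, 3, 4, 6}):
g(0) = mex{} = 0
g(1) = mex{} = 0
g(2) = mex{0} = 1
g(3) = mex{0} = 1
g(4) = mex{0,1} = 2
g(5) = mex{0,1} = 2
g(6) = mex{0,1,2} = 3
g(7) = mex{0,1,2} = 3
g(8) = mex{1,2,3} = 0
So g(8) = 0.
The value of a disjunctive sum is the nim-sum of the parts.
Combined value = 17 XOR 2 XOR 0 = 19.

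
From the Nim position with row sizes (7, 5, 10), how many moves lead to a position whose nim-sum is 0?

In binary:
  0111  (7)
  0101  (5)
  1010  (10)
  ----
  1000  (8)
The overall nim-sum is X = 8. A row of size p has a winning move iff p XOR X < p (reduce it to p XOR X).
  7: 7 XOR 8 = 15 ≥ 7 — no move.
  5: 5 XOR 8 = 13 ≥ 5 — no move.
  10: 10 XOR 8 = 2 < 10 — winning move (to 2).
That gives 1 winning move.

1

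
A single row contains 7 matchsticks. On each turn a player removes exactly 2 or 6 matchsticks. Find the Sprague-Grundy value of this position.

Build the Grundy sequence with g(k) = mex{g(k−s) : s ∈ {2, 6}, s ≤ k}:
g(0) = mex{} = 0
g(1) = mex{} = 0
g(2) = mex{0} = 1
g(3) = mex{0} = 1
g(4) = mex{1} = 0
g(5) = mex{1} = 0
g(6) = mex{0} = 1
g(7) = mex{0} = 1
So g(7) = 1.

1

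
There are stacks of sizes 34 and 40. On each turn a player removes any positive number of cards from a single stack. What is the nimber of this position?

Nim-sum: 34 ⊕ 40 = 10.

10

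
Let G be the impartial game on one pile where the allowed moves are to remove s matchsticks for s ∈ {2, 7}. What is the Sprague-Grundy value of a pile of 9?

0

Grundy values for subtraction set {2, 7}:
g(0) = mex{} = 0
g(1) = mex{} = 0
g(2) = mex{0} = 1
g(3) = mex{0} = 1
g(4) = mex{1} = 0
g(5) = mex{1} = 0
g(6) = mex{0} = 1
g(7) = mex{0} = 1
g(8) = mex{0,1} = 2
g(9) = mex{1} = 0
So g(9) = 0.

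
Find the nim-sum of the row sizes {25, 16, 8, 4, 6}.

3

Compute the nim-sum pairwise:
25 ⊕ 16 = 9
9 ⊕ 8 = 1
1 ⊕ 4 = 5
5 ⊕ 6 = 3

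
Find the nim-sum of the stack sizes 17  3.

Nim-sum: 17 XOR 3 = 18.

18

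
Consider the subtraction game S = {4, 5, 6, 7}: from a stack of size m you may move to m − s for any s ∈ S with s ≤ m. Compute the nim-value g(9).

2

Grundy values for subtraction set {4, 5, 6, 7}:
g(0) = mex{} = 0
g(1) = mex{} = 0
g(2) = mex{} = 0
g(3) = mex{} = 0
g(4) = mex{0} = 1
g(5) = mex{0} = 1
g(6) = mex{0} = 1
g(7) = mex{0} = 1
g(8) = mex{0,1} = 2
g(9) = mex{0,1} = 2
So g(9) = 2.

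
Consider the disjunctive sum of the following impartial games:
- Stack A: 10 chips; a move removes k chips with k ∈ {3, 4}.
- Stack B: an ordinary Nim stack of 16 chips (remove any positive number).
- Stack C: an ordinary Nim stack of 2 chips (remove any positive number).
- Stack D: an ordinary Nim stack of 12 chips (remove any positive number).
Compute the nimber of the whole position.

31

Grundy values for stack A (subtraction set {3, 4}):
k:     0  1  2  3  4  5  6  7  8  9 10
g(k):  0  0  0  1  1  1  2  0  0  0  1
So g(10) = 1.
Stack B is a plain Nim stack of size 16, so its Grundy value is 16.
Stack C is a plain Nim stack of size 2, so its Grundy value is 2.
Stack D is a plain Nim stack of size 12, so its Grundy value is 12.
The value of a disjunctive sum is the nim-sum of the parts.
Combined value = 1 ⊕ 16 ⊕ 2 ⊕ 12 = 31.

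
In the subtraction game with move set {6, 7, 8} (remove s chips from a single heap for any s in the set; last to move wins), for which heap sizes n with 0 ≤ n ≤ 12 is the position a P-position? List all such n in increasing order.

0, 1, 2, 3, 4, 5

Grundy values for subtraction set {6, 7, 8}:
g(0) = mex{} = 0
g(1) = mex{} = 0
g(2) = mex{} = 0
g(3) = mex{} = 0
g(4) = mex{} = 0
g(5) = mex{} = 0
g(6) = mex{0} = 1
g(7) = mex{0} = 1
g(8) = mex{0} = 1
g(9) = mex{0} = 1
g(10) = mex{0} = 1
g(11) = mex{0} = 1
g(12) = mex{0,1} = 2
The P-positions (g = 0) in 0..12 are 0, 1, 2, 3, 4, 5.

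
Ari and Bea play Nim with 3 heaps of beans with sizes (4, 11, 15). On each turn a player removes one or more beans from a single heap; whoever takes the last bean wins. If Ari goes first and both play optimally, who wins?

Bea wins

Bitwise XOR of the heap sizes:
  0100  (4)
  1011  (11)
  1111  (15)
  ----
  0000  (0)
The nim-sum is 0, so this is a P-position: the player to move is in a losing position under optimal play; Ari is about to move from it and so loses — Bea wins.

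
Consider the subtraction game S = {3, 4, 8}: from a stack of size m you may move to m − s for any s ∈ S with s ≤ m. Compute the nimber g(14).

0

Grundy values for subtraction set {3, 4, 8}:
k:     0  1  2  3  4  5  6  7  8  9 10 11 12 13 14
g(k):  0  0  0  1  1  1  2  0  2  3  1  3  0  0  0
So g(14) = 0.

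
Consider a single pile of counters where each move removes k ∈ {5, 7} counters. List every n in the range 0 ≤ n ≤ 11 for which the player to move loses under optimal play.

0, 1, 2, 3, 4

Grundy values for subtraction set {5, 7}:
k:     0  1  2  3  4  5  6  7  8  9 10 11
g(k):  0  0  0  0  0  1  1  1  1  1  2  2
The P-positions (g = 0) in 0..11 are 0, 1, 2, 3, 4.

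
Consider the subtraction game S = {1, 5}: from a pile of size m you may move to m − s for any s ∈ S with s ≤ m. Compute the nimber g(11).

1

Build the Grundy sequence with g(k) = mex{g(k−s) : s ∈ {1, 5}, s ≤ k}:
k:     0  1  2  3  4  5  6  7  8  9 10 11
g(k):  0  1  0  1  0  1  0  1  0  1  0  1
So g(11) = 1.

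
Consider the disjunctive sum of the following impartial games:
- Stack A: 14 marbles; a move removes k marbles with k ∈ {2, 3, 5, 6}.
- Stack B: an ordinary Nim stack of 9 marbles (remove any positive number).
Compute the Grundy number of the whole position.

Grundy values for stack A (subtraction set {2, 3, 5, 6}):
g(0) = mex{} = 0
g(1) = mex{} = 0
g(2) = mex{0} = 1
g(3) = mex{0} = 1
g(4) = mex{0,1} = 2
g(5) = mex{0,1} = 2
g(6) = mex{0,1,2} = 3
g(7) = mex{0,1,2} = 3
g(8) = mex{1,2,3} = 0
g(9) = mex{1,2,3} = 0
g(10) = mex{0,2,3} = 1
g(11) = mex{0,2,3} = 1
g(12) = mex{0,1,3} = 2
g(13) = mex{0,1,3} = 2
g(14) = mex{0,1,2} = 3
So g(14) = 3.
Stack B is a plain Nim stack of size 9, so its Grundy value is 9.
By the Sprague-Grundy theorem, the Grundy value of a sum of independent games is the XOR of the component values.
Combined value = 3 XOR 9 = 10.

10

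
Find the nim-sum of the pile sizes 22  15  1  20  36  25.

Bitwise XOR of the heap sizes:
  010110  (22)
  001111  (15)
  000001  (1)
  010100  (20)
  100100  (36)
  011001  (25)
  ------
  110001  (49)

49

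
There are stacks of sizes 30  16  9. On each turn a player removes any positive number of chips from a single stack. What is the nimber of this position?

7

Bitwise XOR of the heap sizes:
  11110  (30)
  10000  (16)
  01001  (9)
  -----
  00111  (7)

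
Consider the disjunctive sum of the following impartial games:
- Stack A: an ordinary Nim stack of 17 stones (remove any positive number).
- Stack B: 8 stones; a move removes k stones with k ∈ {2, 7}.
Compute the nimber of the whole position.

19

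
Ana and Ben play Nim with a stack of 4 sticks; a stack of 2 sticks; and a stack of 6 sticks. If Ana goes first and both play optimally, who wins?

Bitwise XOR of the heap sizes:
  100  (4)
  010  (2)
  110  (6)
  ---
  000  (0)
The nim-sum is 0, so this is a P-position: the player to move is in a losing position under optimal play; Ana is about to move from it and so loses — Ben wins.

Ben wins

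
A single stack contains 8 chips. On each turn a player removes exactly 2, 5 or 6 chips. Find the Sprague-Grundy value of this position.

Grundy values for subtraction set {2, 5, 6}:
g(0) = mex{} = 0
g(1) = mex{} = 0
g(2) = mex{0} = 1
g(3) = mex{0} = 1
g(4) = mex{1} = 0
g(5) = mex{0,1} = 2
g(6) = mex{0} = 1
g(7) = mex{0,1,2} = 3
g(8) = mex{1} = 0
So g(8) = 0.

0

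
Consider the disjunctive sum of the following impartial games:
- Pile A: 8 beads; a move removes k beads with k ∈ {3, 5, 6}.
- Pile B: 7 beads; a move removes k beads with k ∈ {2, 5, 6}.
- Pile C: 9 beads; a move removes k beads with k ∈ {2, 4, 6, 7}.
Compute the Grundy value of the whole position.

Build the Grundy sequence for pile A with g(k) = mex{g(k−s) : s ∈ {3, 5, 6}, s ≤ k}:
g(0) = mex{} = 0
g(1) = mex{} = 0
g(2) = mex{} = 0
g(3) = mex{0} = 1
g(4) = mex{0} = 1
g(5) = mex{0} = 1
g(6) = mex{0,1} = 2
g(7) = mex{0,1} = 2
g(8) = mex{0,1} = 2
So g(8) = 2.
Build the Grundy sequence for pile B with g(k) = mex{g(k−s) : s ∈ {2, 5, 6}, s ≤ k}:
g(0) = mex{} = 0
g(1) = mex{} = 0
g(2) = mex{0} = 1
g(3) = mex{0} = 1
g(4) = mex{1} = 0
g(5) = mex{0,1} = 2
g(6) = mex{0} = 1
g(7) = mex{0,1,2} = 3
So g(7) = 3.
Grundy values for pile C (subtraction set {2, 4, 6, 7}):
k:     0  1  2  3  4  5  6  7  8  9
g(k):  0  0  1  1  2  2  3  3  4  0
So g(9) = 0.
By the Sprague-Grundy theorem, the Grundy value of a sum of independent games is the XOR of the component values.
Combined value = 2 ⊕ 3 ⊕ 0 = 1.

1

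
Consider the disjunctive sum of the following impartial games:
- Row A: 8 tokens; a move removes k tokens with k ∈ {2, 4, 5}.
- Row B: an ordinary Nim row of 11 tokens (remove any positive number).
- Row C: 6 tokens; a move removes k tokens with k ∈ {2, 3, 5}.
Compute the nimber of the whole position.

For row A, compute g(0), g(1), … with moves {2, 4, 5}:
g(0) = mex{} = 0
g(1) = mex{} = 0
g(2) = mex{0} = 1
g(3) = mex{0} = 1
g(4) = mex{0,1} = 2
g(5) = mex{0,1} = 2
g(6) = mex{0,1,2} = 3
g(7) = mex{1,2} = 0
g(8) = mex{1,2,3} = 0
So g(8) = 0.
Row B is a plain Nim row of size 11, so its Grundy value is 11.
Grundy values for row C (subtraction set {2, 3, 5}):
g(0) = mex{} = 0
g(1) = mex{} = 0
g(2) = mex{0} = 1
g(3) = mex{0} = 1
g(4) = mex{0,1} = 2
g(5) = mex{0,1} = 2
g(6) = mex{0,1,2} = 3
So g(6) = 3.
By the Sprague-Grundy theorem, the Grundy value of a sum of independent games is the XOR of the component values.
Combined value = 0 XOR 11 XOR 3 = 8.

8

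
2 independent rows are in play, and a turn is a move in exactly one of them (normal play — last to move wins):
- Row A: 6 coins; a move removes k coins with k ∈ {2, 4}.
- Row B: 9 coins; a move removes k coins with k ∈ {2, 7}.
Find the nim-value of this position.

0

Build the Grundy sequence for row A with g(k) = mex{g(k−s) : s ∈ {2, 4}, s ≤ k}:
k:     0  1  2  3  4  5  6
g(k):  0  0  1  1  2  2  0
So g(6) = 0.
Grundy values for row B (subtraction set {2, 7}):
g(0) = mex{} = 0
g(1) = mex{} = 0
g(2) = mex{0} = 1
g(3) = mex{0} = 1
g(4) = mex{1} = 0
g(5) = mex{1} = 0
g(6) = mex{0} = 1
g(7) = mex{0} = 1
g(8) = mex{0,1} = 2
g(9) = mex{1} = 0
So g(9) = 0.
The value of a disjunctive sum is the nim-sum of the parts.
Combined value = 0 ⊕ 0 = 0.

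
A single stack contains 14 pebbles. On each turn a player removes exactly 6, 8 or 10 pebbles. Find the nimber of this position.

Compute g(0), g(1), … for moves {6, 8, 10}:
k:     0  1  2  3  4  5  6  7  8  9 10 11 12 13 14
g(k):  0  0  0  0  0  0  1  1  1  1  1  1  2  2  2
So g(14) = 2.

2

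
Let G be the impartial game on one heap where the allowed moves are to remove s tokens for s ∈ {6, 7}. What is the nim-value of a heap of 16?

0

Compute g(0), g(1), … for moves {6, 7}:
k:     0  1  2  3  4  5  6  7  8  9 10 11 12 13 14 15 16
g(k):  0  0  0  0  0  0  1  1  1  1  1  1  2  0  0  0  0
So g(16) = 0.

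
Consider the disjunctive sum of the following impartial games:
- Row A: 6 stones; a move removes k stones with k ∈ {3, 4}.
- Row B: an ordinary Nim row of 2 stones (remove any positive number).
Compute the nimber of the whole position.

Build the Grundy sequence for row A with g(k) = mex{g(k−s) : s ∈ {3, 4}, s ≤ k}:
g(0) = mex{} = 0
g(1) = mex{} = 0
g(2) = mex{} = 0
g(3) = mex{0} = 1
g(4) = mex{0} = 1
g(5) = mex{0} = 1
g(6) = mex{0,1} = 2
So g(6) = 2.
Row B is a plain Nim row of size 2, so its Grundy value is 2.
The value of a disjunctive sum is the nim-sum of the parts.
Combined value = 2 ⊕ 2 = 0.

0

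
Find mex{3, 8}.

0

0 is not in the set, so the mex is 0.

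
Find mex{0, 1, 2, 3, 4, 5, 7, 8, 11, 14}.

6

The values 0, 1, 2, 3, 4, 5 are all present; 6 is the first non-negative integer missing from the set.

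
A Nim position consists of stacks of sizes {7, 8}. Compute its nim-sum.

Nim-sum: 7 ⊕ 8 = 15.

15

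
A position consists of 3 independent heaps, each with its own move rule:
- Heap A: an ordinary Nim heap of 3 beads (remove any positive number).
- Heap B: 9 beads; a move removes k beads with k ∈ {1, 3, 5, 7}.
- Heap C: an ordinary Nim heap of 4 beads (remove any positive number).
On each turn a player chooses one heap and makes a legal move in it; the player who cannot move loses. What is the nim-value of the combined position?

Heap A is a plain Nim heap of size 3, so its Grundy value is 3.
Build the Grundy sequence for heap B with g(k) = mex{g(k−s) : s ∈ {1, 3, 5, 7}, s ≤ k}:
g(0) = mex{} = 0
g(1) = mex{0} = 1
g(2) = mex{1} = 0
g(3) = mex{0} = 1
g(4) = mex{1} = 0
g(5) = mex{0} = 1
g(6) = mex{1} = 0
g(7) = mex{0} = 1
g(8) = mex{1} = 0
g(9) = mex{0} = 1
So g(9) = 1.
Heap C is a plain Nim heap of size 4, so its Grundy value is 4.
By the Sprague-Grundy theorem, the Grundy value of a sum of independent games is the XOR of the component values.
Combined value = 3 ⊕ 1 ⊕ 4 = 6.

6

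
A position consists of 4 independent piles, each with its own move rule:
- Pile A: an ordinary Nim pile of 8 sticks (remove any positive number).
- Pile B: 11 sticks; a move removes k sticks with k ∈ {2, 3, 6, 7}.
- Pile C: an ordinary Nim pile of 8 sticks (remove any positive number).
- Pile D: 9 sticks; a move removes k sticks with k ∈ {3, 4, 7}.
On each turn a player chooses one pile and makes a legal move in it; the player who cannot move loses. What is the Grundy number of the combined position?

2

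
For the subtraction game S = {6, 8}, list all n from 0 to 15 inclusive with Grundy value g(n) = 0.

Compute g(0), g(1), … for moves {6, 8}:
k:     0  1  2  3  4  5  6  7  8  9 10 11 12 13 14 15
g(k):  0  0  0  0  0  0  1  1  1  1  1  1  2  2  0  0
The P-positions (g = 0) in 0..15 are 0, 1, 2, 3, 4, 5, 14, 15.

0, 1, 2, 3, 4, 5, 14, 15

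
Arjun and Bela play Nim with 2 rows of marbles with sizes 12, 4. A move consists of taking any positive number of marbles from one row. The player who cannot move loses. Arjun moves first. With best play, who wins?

Arjun wins

Nim-sum: 12 ^ 4 = 8.
The nim-sum is 8 ≠ 0, so this is an N-position: the player to move can win; Arjun has a winning move.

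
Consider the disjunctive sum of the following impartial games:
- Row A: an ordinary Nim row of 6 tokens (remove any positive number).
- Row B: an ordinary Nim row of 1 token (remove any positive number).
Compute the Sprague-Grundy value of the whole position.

7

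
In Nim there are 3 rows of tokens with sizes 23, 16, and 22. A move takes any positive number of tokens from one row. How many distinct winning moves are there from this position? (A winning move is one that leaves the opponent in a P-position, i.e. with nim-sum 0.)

3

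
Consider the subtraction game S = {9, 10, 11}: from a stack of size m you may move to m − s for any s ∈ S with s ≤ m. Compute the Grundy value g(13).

Compute g(0), g(1), … for moves {9, 10, 11}:
g(0) = mex{} = 0
g(1) = mex{} = 0
g(2) = mex{} = 0
g(3) = mex{} = 0
g(4) = mex{} = 0
g(5) = mex{} = 0
g(6) = mex{} = 0
g(7) = mex{} = 0
g(8) = mex{} = 0
g(9) = mex{0} = 1
g(10) = mex{0} = 1
g(11) = mex{0} = 1
g(12) = mex{0} = 1
g(13) = mex{0} = 1
So g(13) = 1.

1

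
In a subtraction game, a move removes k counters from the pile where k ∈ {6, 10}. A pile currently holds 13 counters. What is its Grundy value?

2

Grundy values for subtraction set {6, 10}:
g(0) = mex{} = 0
g(1) = mex{} = 0
g(2) = mex{} = 0
g(3) = mex{} = 0
g(4) = mex{} = 0
g(5) = mex{} = 0
g(6) = mex{0} = 1
g(7) = mex{0} = 1
g(8) = mex{0} = 1
g(9) = mex{0} = 1
g(10) = mex{0} = 1
g(11) = mex{0} = 1
g(12) = mex{0,1} = 2
g(13) = mex{0,1} = 2
So g(13) = 2.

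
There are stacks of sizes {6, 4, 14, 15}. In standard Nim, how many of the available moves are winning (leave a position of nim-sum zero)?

In binary:
  0110  (6)
  0100  (4)
  1110  (14)
  1111  (15)
  ----
  0011  (3)
The overall nim-sum is X = 3. A stack of size p has a winning move iff p XOR X < p (reduce it to p XOR X).
  6: 6 XOR 3 = 5 < 6 — winning move (to 5).
  4: 4 XOR 3 = 7 ≥ 4 — no move.
  14: 14 XOR 3 = 13 < 14 — winning move (to 13).
  15: 15 XOR 3 = 12 < 15 — winning move (to 12).
That gives 3 winning moves.

3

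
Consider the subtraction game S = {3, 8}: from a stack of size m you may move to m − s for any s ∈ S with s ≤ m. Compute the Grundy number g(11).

0

Grundy values for subtraction set {3, 8}:
g(0) = mex{} = 0
g(1) = mex{} = 0
g(2) = mex{} = 0
g(3) = mex{0} = 1
g(4) = mex{0} = 1
g(5) = mex{0} = 1
g(6) = mex{1} = 0
g(7) = mex{1} = 0
g(8) = mex{0,1} = 2
g(9) = mex{0} = 1
g(10) = mex{0} = 1
g(11) = mex{1,2} = 0
So g(11) = 0.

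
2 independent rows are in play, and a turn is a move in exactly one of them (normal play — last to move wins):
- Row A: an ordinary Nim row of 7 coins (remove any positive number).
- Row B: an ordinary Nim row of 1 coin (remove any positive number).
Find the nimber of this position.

6

Row A is a plain Nim row of size 7, so its Grundy value is 7.
Row B is a plain Nim row of size 1, so its Grundy value is 1.
The value of a disjunctive sum is the nim-sum of the parts.
Combined value = 7 XOR 1 = 6.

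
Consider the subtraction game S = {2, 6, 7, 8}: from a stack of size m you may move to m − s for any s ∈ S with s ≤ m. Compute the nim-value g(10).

Grundy values for subtraction set {2, 6, 7, 8}:
k:     0  1  2  3  4  5  6  7  8  9 10
g(k):  0  0  1  1  0  0  1  1  2  2  3
So g(10) = 3.

3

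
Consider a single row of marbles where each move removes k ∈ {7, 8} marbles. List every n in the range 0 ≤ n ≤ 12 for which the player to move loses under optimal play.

Grundy values for subtraction set {7, 8}:
g(0) = mex{} = 0
g(1) = mex{} = 0
g(2) = mex{} = 0
g(3) = mex{} = 0
g(4) = mex{} = 0
g(5) = mex{} = 0
g(6) = mex{} = 0
g(7) = mex{0} = 1
g(8) = mex{0} = 1
g(9) = mex{0} = 1
g(10) = mex{0} = 1
g(11) = mex{0} = 1
g(12) = mex{0} = 1
The P-positions (g = 0) in 0..12 are 0, 1, 2, 3, 4, 5, 6.

0, 1, 2, 3, 4, 5, 6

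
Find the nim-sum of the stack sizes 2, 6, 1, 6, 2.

Write each in binary and XOR column by column:
  010  (2)
  110  (6)
  001  (1)
  110  (6)
  010  (2)
  ---
  001  (1)

1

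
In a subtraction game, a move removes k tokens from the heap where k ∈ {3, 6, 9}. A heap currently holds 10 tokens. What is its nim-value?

Compute g(0), g(1), … for moves {3, 6, 9}:
k:     0  1  2  3  4  5  6  7  8  9 10
g(k):  0  0  0  1  1  1  2  2  2  3  3
So g(10) = 3.

3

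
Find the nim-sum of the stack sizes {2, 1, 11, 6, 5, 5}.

14

Write each in binary and XOR column by column:
  0010  (2)
  0001  (1)
  1011  (11)
  0110  (6)
  0101  (5)
  0101  (5)
  ----
  1110  (14)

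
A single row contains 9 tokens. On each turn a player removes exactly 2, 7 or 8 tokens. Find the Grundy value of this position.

2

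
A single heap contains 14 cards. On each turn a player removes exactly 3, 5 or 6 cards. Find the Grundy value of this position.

1

Compute g(0), g(1), … for moves {3, 5, 6}:
g(0) = mex{} = 0
g(1) = mex{} = 0
g(2) = mex{} = 0
g(3) = mex{0} = 1
g(4) = mex{0} = 1
g(5) = mex{0} = 1
g(6) = mex{0,1} = 2
g(7) = mex{0,1} = 2
g(8) = mex{0,1} = 2
g(9) = mex{1,2} = 0
g(10) = mex{1,2} = 0
g(11) = mex{1,2} = 0
g(12) = mex{0,2} = 1
g(13) = mex{0,2} = 1
g(14) = mex{0,2} = 1
So g(14) = 1.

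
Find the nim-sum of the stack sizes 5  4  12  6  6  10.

In binary:
  0101  (5)
  0100  (4)
  1100  (12)
  0110  (6)
  0110  (6)
  1010  (10)
  ----
  0111  (7)

7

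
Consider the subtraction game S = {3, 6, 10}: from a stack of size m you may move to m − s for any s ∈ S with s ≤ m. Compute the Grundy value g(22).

Grundy values for subtraction set {3, 6, 10}:
k:     0  1  2  3  4  5  6  7  8  9 10 11 12 13 14 15 16 17 18 19 20 21 22
g(k):  0  0  0  1  1  1  2  2  2  0  3  3  1  0  0  2  1  1  0  2  2  1  0
So g(22) = 0.

0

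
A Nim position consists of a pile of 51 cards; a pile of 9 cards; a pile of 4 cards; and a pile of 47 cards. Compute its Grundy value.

Bitwise XOR of the heap sizes:
  110011  (51)
  001001  (9)
  000100  (4)
  101111  (47)
  ------
  010001  (17)

17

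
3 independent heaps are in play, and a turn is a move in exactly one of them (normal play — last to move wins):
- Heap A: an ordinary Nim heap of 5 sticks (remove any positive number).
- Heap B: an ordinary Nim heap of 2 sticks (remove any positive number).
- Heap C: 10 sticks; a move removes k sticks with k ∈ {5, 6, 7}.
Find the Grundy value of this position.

5

Heap A is a plain Nim heap of size 5, so its Grundy value is 5.
Heap B is a plain Nim heap of size 2, so its Grundy value is 2.
Grundy values for heap C (subtraction set {5, 6, 7}):
k:     0  1  2  3  4  5  6  7  8  9 10
g(k):  0  0  0  0  0  1  1  1  1  1  2
So g(10) = 2.
The value of a disjunctive sum is the nim-sum of the parts.
Combined value = 5 ⊕ 2 ⊕ 2 = 5.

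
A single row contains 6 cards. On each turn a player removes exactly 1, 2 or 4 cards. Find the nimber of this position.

0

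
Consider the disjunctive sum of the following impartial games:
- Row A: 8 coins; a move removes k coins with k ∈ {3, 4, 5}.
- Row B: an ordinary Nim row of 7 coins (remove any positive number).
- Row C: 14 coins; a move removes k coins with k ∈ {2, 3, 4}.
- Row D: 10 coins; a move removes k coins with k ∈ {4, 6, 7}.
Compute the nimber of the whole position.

4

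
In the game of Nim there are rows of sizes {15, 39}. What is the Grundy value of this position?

40

Bitwise XOR of the heap sizes:
  001111  (15)
  100111  (39)
  ------
  101000  (40)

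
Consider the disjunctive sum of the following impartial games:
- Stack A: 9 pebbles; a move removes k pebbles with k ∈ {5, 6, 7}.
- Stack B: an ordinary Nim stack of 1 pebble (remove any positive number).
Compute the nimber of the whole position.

0

Build the Grundy sequence for stack A with g(k) = mex{g(k−s) : s ∈ {5, 6, 7}, s ≤ k}:
g(0) = mex{} = 0
g(1) = mex{} = 0
g(2) = mex{} = 0
g(3) = mex{} = 0
g(4) = mex{} = 0
g(5) = mex{0} = 1
g(6) = mex{0} = 1
g(7) = mex{0} = 1
g(8) = mex{0} = 1
g(9) = mex{0} = 1
So g(9) = 1.
Stack B is a plain Nim stack of size 1, so its Grundy value is 1.
By the Sprague-Grundy theorem, the Grundy value of a sum of independent games is the XOR of the component values.
Combined value = 1 ⊕ 1 = 0.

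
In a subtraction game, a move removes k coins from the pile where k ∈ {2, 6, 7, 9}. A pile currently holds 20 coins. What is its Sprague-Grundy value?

Compute g(0), g(1), … for moves {2, 6, 7, 9}:
k:     0  1  2  3  4  5  6  7  8  9 10 11 12 13 14 15 16 17 18 19 20
g(k):  0  0  1  1  0  0  1  1  2  2  3  3  2  2  3  0  0  1  1  0  0
So g(20) = 0.

0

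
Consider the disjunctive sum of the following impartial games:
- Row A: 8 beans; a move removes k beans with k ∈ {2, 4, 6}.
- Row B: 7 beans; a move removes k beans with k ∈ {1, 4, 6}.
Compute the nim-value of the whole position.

0

Grundy values for row A (subtraction set {2, 4, 6}):
g(0) = mex{} = 0
g(1) = mex{} = 0
g(2) = mex{0} = 1
g(3) = mex{0} = 1
g(4) = mex{0,1} = 2
g(5) = mex{0,1} = 2
g(6) = mex{0,1,2} = 3
g(7) = mex{0,1,2} = 3
g(8) = mex{1,2,3} = 0
So g(8) = 0.
Grundy values for row B (subtraction set {1, 4, 6}):
g(0) = mex{} = 0
g(1) = mex{0} = 1
g(2) = mex{1} = 0
g(3) = mex{0} = 1
g(4) = mex{0,1} = 2
g(5) = mex{1,2} = 0
g(6) = mex{0} = 1
g(7) = mex{1} = 0
So g(7) = 0.
The value of a disjunctive sum is the nim-sum of the parts.
Combined value = 0 XOR 0 = 0.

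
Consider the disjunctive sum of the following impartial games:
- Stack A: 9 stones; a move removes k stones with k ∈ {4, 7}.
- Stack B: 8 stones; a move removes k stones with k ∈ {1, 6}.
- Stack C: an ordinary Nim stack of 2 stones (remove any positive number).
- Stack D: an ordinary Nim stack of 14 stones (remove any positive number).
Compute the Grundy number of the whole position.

15

For stack A, compute g(0), g(1), … with moves {4, 7}:
g(0) = mex{} = 0
g(1) = mex{} = 0
g(2) = mex{} = 0
g(3) = mex{} = 0
g(4) = mex{0} = 1
g(5) = mex{0} = 1
g(6) = mex{0} = 1
g(7) = mex{0} = 1
g(8) = mex{0,1} = 2
g(9) = mex{0,1} = 2
So g(9) = 2.
Grundy values for stack B (subtraction set {1, 6}):
g(0) = mex{} = 0
g(1) = mex{0} = 1
g(2) = mex{1} = 0
g(3) = mex{0} = 1
g(4) = mex{1} = 0
g(5) = mex{0} = 1
g(6) = mex{0,1} = 2
g(7) = mex{1,2} = 0
g(8) = mex{0} = 1
So g(8) = 1.
Stack C is a plain Nim stack of size 2, so its Grundy value is 2.
Stack D is a plain Nim stack of size 14, so its Grundy value is 14.
The value of a disjunctive sum is the nim-sum of the parts.
Combined value = 2 XOR 1 XOR 2 XOR 14 = 15.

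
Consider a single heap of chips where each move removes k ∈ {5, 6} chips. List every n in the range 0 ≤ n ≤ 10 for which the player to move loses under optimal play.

0, 1, 2, 3, 4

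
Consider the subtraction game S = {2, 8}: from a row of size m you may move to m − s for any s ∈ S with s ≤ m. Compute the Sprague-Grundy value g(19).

2

Build the Grundy sequence with g(k) = mex{g(k−s) : s ∈ {2, 8}, s ≤ k}:
k:     0  1  2  3  4  5  6  7  8  9 10 11 12 13 14 15 16 17 18 19
g(k):  0  0  1  1  0  0  1  1  2  2  0  0  1  1  0  0  1  1  2  2
So g(19) = 2.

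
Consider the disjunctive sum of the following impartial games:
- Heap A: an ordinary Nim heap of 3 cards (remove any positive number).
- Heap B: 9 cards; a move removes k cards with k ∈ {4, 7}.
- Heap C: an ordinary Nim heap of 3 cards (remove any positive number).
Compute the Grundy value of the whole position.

2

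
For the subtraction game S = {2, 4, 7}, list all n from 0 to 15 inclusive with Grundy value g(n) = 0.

Grundy values for subtraction set {2, 4, 7}:
k:     0  1  2  3  4  5  6  7  8  9 10 11 12 13 14 15
g(k):  0  0  1  1  2  2  0  3  1  0  2  1  0  2  1  0
The P-positions (g = 0) in 0..15 are 0, 1, 6, 9, 12, 15.

0, 1, 6, 9, 12, 15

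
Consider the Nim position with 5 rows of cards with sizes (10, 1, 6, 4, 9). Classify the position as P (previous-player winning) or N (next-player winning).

P-position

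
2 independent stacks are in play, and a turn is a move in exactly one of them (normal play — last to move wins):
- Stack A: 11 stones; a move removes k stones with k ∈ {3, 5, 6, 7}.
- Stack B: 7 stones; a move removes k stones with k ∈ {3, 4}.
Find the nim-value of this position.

Grundy values for stack A (subtraction set {3, 5, 6, 7}):
g(0) = mex{} = 0
g(1) = mex{} = 0
g(2) = mex{} = 0
g(3) = mex{0} = 1
g(4) = mex{0} = 1
g(5) = mex{0} = 1
g(6) = mex{0,1} = 2
g(7) = mex{0,1} = 2
g(8) = mex{0,1} = 2
g(9) = mex{0,1,2} = 3
g(10) = mex{1,2} = 0
g(11) = mex{1,2} = 0
So g(11) = 0.
For stack B, compute g(0), g(1), … with moves {3, 4}:
k:     0  1  2  3  4  5  6  7
g(k):  0  0  0  1  1  1  2  0
So g(7) = 0.
The value of a disjunctive sum is the nim-sum of the parts.
Combined value = 0 ⊕ 0 = 0.

0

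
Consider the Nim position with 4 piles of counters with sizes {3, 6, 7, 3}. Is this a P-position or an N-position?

N-position

Compute the nim-sum pairwise:
3 XOR 6 = 5
5 XOR 7 = 2
2 XOR 3 = 1
The nim-sum is 1 ≠ 0, so this is an N-position: the player to move can win.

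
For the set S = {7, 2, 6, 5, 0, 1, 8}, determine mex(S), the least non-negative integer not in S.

3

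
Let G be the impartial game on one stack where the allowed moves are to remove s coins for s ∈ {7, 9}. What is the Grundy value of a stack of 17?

0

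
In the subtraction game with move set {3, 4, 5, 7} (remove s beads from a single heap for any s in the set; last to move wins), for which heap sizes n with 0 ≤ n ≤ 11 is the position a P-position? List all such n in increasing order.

0, 1, 2, 10, 11

Grundy values for subtraction set {3, 4, 5, 7}:
g(0) = mex{} = 0
g(1) = mex{} = 0
g(2) = mex{} = 0
g(3) = mex{0} = 1
g(4) = mex{0} = 1
g(5) = mex{0} = 1
g(6) = mex{0,1} = 2
g(7) = mex{0,1} = 2
g(8) = mex{0,1} = 2
g(9) = mex{0,1,2} = 3
g(10) = mex{1,2} = 0
g(11) = mex{1,2} = 0
The P-positions (g = 0) in 0..11 are 0, 1, 2, 10, 11.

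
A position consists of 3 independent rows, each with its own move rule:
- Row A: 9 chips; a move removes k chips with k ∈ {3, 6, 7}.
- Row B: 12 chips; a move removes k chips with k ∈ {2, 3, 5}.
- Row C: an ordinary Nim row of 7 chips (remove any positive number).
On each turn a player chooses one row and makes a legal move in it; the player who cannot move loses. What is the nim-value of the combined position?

Build the Grundy sequence for row A with g(k) = mex{g(k−s) : s ∈ {3, 6, 7}, s ≤ k}:
k:     0  1  2  3  4  5  6  7  8  9
g(k):  0  0  0  1  1  1  2  2  2  3
So g(9) = 3.
For row B, compute g(0), g(1), … with moves {2, 3, 5}:
k:     0  1  2  3  4  5  6  7  8  9 10 11 12
g(k):  0  0  1  1  2  2  3  0  0  1  1  2  2
So g(12) = 2.
Row C is a plain Nim row of size 7, so its Grundy value is 7.
The value of a disjunctive sum is the nim-sum of the parts.
Combined value = 3 ⊕ 2 ⊕ 7 = 6.

6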